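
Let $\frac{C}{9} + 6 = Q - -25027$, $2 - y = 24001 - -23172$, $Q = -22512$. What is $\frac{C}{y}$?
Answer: $- \frac{22581}{47171} \approx -0.4787$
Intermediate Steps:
$y = -47171$ ($y = 2 - \left(24001 - -23172\right) = 2 - \left(24001 + 23172\right) = 2 - 47173 = -47171$)
$C = 22581$ ($C = -54 + 9 \left(-22512 - -25027\right) = -54 + 9 \left(-22512 + 25027\right) = -54 + 9 \cdot 2515 = -54 + 22635 = 22581$)
$\frac{C}{y} = \frac{22581}{-47171} = 22581 \left(- \frac{1}{47171}\right) = - \frac{22581}{47171}$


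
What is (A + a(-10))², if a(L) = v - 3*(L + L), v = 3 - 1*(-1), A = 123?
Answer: 34969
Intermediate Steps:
v = 4 (v = 3 + 1 = 4)
a(L) = 4 - 6*L (a(L) = 4 - 3*(L + L) = 4 - 3*2*L = 4 - 6*L)
(A + a(-10))² = (123 + (4 - 6*(-10)))² = (123 + (4 + 60))² = (123 + 64)² = 187² = 34969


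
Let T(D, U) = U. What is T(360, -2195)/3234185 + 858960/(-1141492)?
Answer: -139027056127/184589815201 ≈ -0.75317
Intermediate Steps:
T(360, -2195)/3234185 + 858960/(-1141492) = -2195/3234185 + 858960/(-1141492) = -2195*1/3234185 + 858960*(-1/1141492) = -439/646837 - 214740/285373 = -139027056127/184589815201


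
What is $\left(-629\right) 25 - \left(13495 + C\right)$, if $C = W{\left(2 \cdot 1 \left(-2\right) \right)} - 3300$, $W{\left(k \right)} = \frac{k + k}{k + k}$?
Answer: $-25921$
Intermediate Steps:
$W{\left(k \right)} = 1$ ($W{\left(k \right)} = \frac{2 k}{2 k} = 2 k \frac{1}{2 k} = 1$)
$C = -3299$ ($C = 1 - 3300 = -3299$)
$\left(-629\right) 25 - \left(13495 + C\right) = \left(-629\right) 25 - \left(13495 - 3299\right) = -15725 - 10196 = -25921$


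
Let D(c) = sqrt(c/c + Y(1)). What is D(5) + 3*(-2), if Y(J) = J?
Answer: -6 + sqrt(2) ≈ -4.5858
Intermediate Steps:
D(c) = sqrt(2) (D(c) = sqrt(c/c + 1) = sqrt(1 + 1) = sqrt(2))
D(5) + 3*(-2) = sqrt(2) + 3*(-2) = sqrt(2) - 6 = -6 + sqrt(2)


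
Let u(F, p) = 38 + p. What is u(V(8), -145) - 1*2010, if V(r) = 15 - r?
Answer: -2117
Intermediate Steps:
u(V(8), -145) - 1*2010 = (38 - 145) - 1*2010 = -107 - 2010 = -2117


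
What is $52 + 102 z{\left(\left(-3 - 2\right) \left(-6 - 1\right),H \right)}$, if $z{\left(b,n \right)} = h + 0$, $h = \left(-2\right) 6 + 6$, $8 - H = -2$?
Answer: $-560$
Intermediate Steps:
$H = 10$ ($H = 8 - -2 = 8 + 2 = 10$)
$h = -6$ ($h = -12 + 6 = -6$)
$z{\left(b,n \right)} = -6$ ($z{\left(b,n \right)} = -6 + 0 = -6$)
$52 + 102 z{\left(\left(-3 - 2\right) \left(-6 - 1\right),H \right)} = 52 + 102 \left(-6\right) = 52 - 612 = -560$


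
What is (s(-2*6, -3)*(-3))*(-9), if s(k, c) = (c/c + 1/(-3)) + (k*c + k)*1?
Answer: 666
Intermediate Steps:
s(k, c) = 2/3 + k + c*k (s(k, c) = (1 + 1*(-1/3)) + (c*k + k)*1 = (1 - 1/3) + (k + c*k)*1 = 2/3 + (k + c*k) = 2/3 + k + c*k)
(s(-2*6, -3)*(-3))*(-9) = ((2/3 - 2*6 - (-6)*6)*(-3))*(-9) = ((2/3 - 12 - 3*(-12))*(-3))*(-9) = ((2/3 - 12 + 36)*(-3))*(-9) = ((74/3)*(-3))*(-9) = -74*(-9) = 666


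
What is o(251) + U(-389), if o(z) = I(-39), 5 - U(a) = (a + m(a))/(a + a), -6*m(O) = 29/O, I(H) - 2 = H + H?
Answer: -129833389/1815852 ≈ -71.500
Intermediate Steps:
I(H) = 2 + 2*H (I(H) = 2 + (H + H) = 2 + 2*H)
m(O) = -29/(6*O)
U(a) = 5 - (a - 29/(6*a))/(2*a) (U(a) = 5 - (a - 29/(6*a))/(a + a) = 5 - (a - 29/(6*a))/(2*a))
o(z) = -76 (o(z) = 2 + 2*(-39) = 2 - 78 = -76)
o(251) + U(-389) = -76 + (9/2 + (29/12)/(-389)²) = -76 + (9/2 + (29/12)*(1/151321)) = -76 + (9/2 + 29/1815852) = -76 + 8171363/1815852 = -129833389/1815852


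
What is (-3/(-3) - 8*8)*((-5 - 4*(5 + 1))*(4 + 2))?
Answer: 10962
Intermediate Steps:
(-3/(-3) - 8*8)*((-5 - 4*(5 + 1))*(4 + 2)) = (-3*(-⅓) - 64)*((-5 - 4*6)*6) = (1 - 64)*((-5 - 24)*6) = -(-1827)*6 = -63*(-174) = 10962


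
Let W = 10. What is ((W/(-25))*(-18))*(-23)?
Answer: -828/5 ≈ -165.60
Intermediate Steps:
((W/(-25))*(-18))*(-23) = ((10/(-25))*(-18))*(-23) = ((10*(-1/25))*(-18))*(-23) = -2/5*(-18)*(-23) = (36/5)*(-23) = -828/5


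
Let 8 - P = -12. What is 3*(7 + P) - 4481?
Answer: -4400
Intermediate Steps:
P = 20 (P = 8 - 1*(-12) = 8 + 12 = 20)
3*(7 + P) - 4481 = 3*(7 + 20) - 4481 = 3*27 - 4481 = 81 - 4481 = -4400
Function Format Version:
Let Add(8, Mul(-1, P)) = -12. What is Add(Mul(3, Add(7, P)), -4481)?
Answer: -4400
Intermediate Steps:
P = 20 (P = Add(8, Mul(-1, -12)) = Add(8, 12) = 20)
Add(Mul(3, Add(7, P)), -4481) = Add(Mul(3, Add(7, 20)), -4481) = Add(Mul(3, 27), -4481) = Add(81, -4481) = -4400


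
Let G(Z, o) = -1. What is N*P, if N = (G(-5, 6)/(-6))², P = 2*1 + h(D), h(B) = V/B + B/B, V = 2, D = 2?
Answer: ⅑ ≈ 0.11111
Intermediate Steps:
h(B) = 1 + 2/B (h(B) = 2/B + B/B = 2/B + 1 = 1 + 2/B)
P = 4 (P = 2*1 + (2 + 2)/2 = 2 + (½)*4 = 2 + 2 = 4)
N = 1/36 (N = (-1/(-6))² = (-1*(-⅙))² = (⅙)² = 1/36 ≈ 0.027778)
N*P = (1/36)*4 = ⅑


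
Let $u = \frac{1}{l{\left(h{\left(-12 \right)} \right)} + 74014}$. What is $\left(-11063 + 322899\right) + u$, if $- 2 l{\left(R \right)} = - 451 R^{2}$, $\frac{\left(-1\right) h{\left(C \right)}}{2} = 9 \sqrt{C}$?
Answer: $\frac{250320112279}{802730} \approx 3.1184 \cdot 10^{5}$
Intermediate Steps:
$h{\left(C \right)} = - 18 \sqrt{C}$ ($h{\left(C \right)} = - 2 \cdot 9 \sqrt{C} = - 18 \sqrt{C}$)
$l{\left(R \right)} = \frac{451 R^{2}}{2}$ ($l{\left(R \right)} = - \frac{\left(-451\right) R^{2}}{2} = \frac{451 R^{2}}{2}$)
$u = - \frac{1}{802730}$ ($u = \frac{1}{\frac{451 \left(- 18 \sqrt{-12}\right)^{2}}{2} + 74014} = \frac{1}{\frac{451 \left(- 18 \cdot 2 i \sqrt{3}\right)^{2}}{2} + 74014} = \frac{1}{\frac{451 \left(- 36 i \sqrt{3}\right)^{2}}{2} + 74014} = \frac{1}{\frac{451}{2} \left(-3888\right) + 74014} = \frac{1}{-876744 + 74014} = \frac{1}{-802730} = - \frac{1}{802730} \approx -1.2457 \cdot 10^{-6}$)
$\left(-11063 + 322899\right) + u = \left(-11063 + 322899\right) - \frac{1}{802730} = 311836 - \frac{1}{802730} = \frac{250320112279}{802730}$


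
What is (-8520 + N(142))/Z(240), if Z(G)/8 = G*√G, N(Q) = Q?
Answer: -4189*√15/57600 ≈ -0.28167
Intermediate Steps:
Z(G) = 8*G^(3/2) (Z(G) = 8*(G*√G) = 8*G^(3/2))
(-8520 + N(142))/Z(240) = (-8520 + 142)/((8*240^(3/2))) = -8378*√15/115200 = -4189*√15/57600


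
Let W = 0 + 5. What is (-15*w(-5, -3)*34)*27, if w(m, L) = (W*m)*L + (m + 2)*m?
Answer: -1239300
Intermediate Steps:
W = 5
w(m, L) = m*(2 + m) + 5*L*m (w(m, L) = (5*m)*L + (m + 2)*m = 5*L*m + (2 + m)*m = 5*L*m + m*(2 + m) = m*(2 + m) + 5*L*m)
(-15*w(-5, -3)*34)*27 = (-(-75)*(2 - 5 + 5*(-3))*34)*27 = (-(-75)*(2 - 5 - 15)*34)*27 = (-(-75)*(-18)*34)*27 = (-15*90*34)*27 = -1350*34*27 = -45900*27 = -1239300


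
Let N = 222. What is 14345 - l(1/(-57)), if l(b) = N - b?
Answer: 805010/57 ≈ 14123.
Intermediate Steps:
l(b) = 222 - b
14345 - l(1/(-57)) = 14345 - (222 - 1/(-57)) = 14345 - (222 - 1*(-1/57)) = 14345 - (222 + 1/57) = 14345 - 1*12655/57 = 14345 - 12655/57 = 805010/57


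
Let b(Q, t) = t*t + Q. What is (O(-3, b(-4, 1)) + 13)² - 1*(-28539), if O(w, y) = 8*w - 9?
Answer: 28939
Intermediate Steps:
b(Q, t) = Q + t² (b(Q, t) = t² + Q = Q + t²)
O(w, y) = -9 + 8*w
(O(-3, b(-4, 1)) + 13)² - 1*(-28539) = ((-9 + 8*(-3)) + 13)² - 1*(-28539) = ((-9 - 24) + 13)² + 28539 = (-33 + 13)² + 28539 = (-20)² + 28539 = 400 + 28539 = 28939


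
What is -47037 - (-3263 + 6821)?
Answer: -50595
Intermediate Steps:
-47037 - (-3263 + 6821) = -47037 - 1*3558 = -47037 - 3558 = -50595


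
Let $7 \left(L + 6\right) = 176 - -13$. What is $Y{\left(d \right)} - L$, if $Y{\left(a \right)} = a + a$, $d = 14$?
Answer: $7$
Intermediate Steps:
$Y{\left(a \right)} = 2 a$
$L = 21$ ($L = -6 + \frac{176 - -13}{7} = -6 + \frac{176 + 13}{7} = -6 + \frac{1}{7} \cdot 189 = -6 + 27 = 21$)
$Y{\left(d \right)} - L = 2 \cdot 14 - 21 = 28 - 21 = 7$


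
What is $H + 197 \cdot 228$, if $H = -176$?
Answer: $44740$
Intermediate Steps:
$H + 197 \cdot 228 = -176 + 197 \cdot 228 = -176 + 44916 = 44740$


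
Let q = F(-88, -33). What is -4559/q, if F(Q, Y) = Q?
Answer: 4559/88 ≈ 51.807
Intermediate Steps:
q = -88
-4559/q = -4559/(-88) = -4559*(-1/88) = 4559/88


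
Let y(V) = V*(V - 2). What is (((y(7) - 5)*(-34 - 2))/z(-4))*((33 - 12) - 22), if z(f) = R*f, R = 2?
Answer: -135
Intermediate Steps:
y(V) = V*(-2 + V)
z(f) = 2*f
(((y(7) - 5)*(-34 - 2))/z(-4))*((33 - 12) - 22) = (((7*(-2 + 7) - 5)*(-34 - 2))/((2*(-4))))*((33 - 12) - 22) = (((7*5 - 5)*(-36))/(-8))*(21 - 22) = (((35 - 5)*(-36))*(-⅛))*(-1) = ((30*(-36))*(-⅛))*(-1) = -1080*(-⅛)*(-1) = 135*(-1) = -135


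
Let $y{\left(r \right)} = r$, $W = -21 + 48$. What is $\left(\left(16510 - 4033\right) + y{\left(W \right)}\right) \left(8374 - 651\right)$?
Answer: $96568392$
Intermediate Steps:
$W = 27$
$\left(\left(16510 - 4033\right) + y{\left(W \right)}\right) \left(8374 - 651\right) = \left(\left(16510 - 4033\right) + 27\right) \left(8374 - 651\right) = \left(\left(16510 - 4033\right) + 27\right) 7723 = \left(12477 + 27\right) 7723 = 12504 \cdot 7723 = 96568392$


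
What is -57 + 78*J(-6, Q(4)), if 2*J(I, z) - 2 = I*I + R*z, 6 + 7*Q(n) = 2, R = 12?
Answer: 8103/7 ≈ 1157.6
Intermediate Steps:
Q(n) = -4/7 (Q(n) = -6/7 + (⅐)*2 = -6/7 + 2/7 = -4/7)
J(I, z) = 1 + I²/2 + 6*z (J(I, z) = 1 + (I*I + 12*z)/2 = 1 + (I² + 12*z)/2 = 1 + (I²/2 + 6*z) = 1 + I²/2 + 6*z)
-57 + 78*J(-6, Q(4)) = -57 + 78*(1 + (½)*(-6)² + 6*(-4/7)) = -57 + 78*(1 + (½)*36 - 24/7) = -57 + 78*(1 + 18 - 24/7) = -57 + 78*(109/7) = -57 + 8502/7 = 8103/7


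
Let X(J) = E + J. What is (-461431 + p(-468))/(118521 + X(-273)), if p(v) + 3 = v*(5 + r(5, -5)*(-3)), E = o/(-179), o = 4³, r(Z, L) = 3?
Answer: -41130799/10583164 ≈ -3.8864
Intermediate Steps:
o = 64
E = -64/179 (E = 64/(-179) = 64*(-1/179) = -64/179 ≈ -0.35754)
p(v) = -3 - 4*v (p(v) = -3 + v*(5 + 3*(-3)) = -3 + v*(5 - 9) = -3 + v*(-4) = -3 - 4*v)
X(J) = -64/179 + J
(-461431 + p(-468))/(118521 + X(-273)) = (-461431 + (-3 - 4*(-468)))/(118521 + (-64/179 - 273)) = (-461431 + (-3 + 1872))/(118521 - 48931/179) = (-461431 + 1869)/(21166328/179) = -459562*179/21166328 = -41130799/10583164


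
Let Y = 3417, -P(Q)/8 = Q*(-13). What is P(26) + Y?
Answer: 6121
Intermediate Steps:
P(Q) = 104*Q (P(Q) = -8*Q*(-13) = -(-104)*Q = 104*Q)
P(26) + Y = 104*26 + 3417 = 2704 + 3417 = 6121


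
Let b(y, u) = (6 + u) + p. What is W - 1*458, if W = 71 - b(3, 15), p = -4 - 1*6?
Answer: -398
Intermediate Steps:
p = -10 (p = -4 - 6 = -10)
b(y, u) = -4 + u (b(y, u) = (6 + u) - 10 = -4 + u)
W = 60 (W = 71 - (-4 + 15) = 71 - 1*11 = 71 - 11 = 60)
W - 1*458 = 60 - 1*458 = 60 - 458 = -398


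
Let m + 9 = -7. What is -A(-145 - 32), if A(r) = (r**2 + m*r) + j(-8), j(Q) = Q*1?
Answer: -34153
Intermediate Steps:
m = -16 (m = -9 - 7 = -16)
j(Q) = Q
A(r) = -8 + r**2 - 16*r (A(r) = (r**2 - 16*r) - 8 = -8 + r**2 - 16*r)
-A(-145 - 32) = -(-8 + (-145 - 32)**2 - 16*(-145 - 32)) = -(-8 + (-177)**2 - 16*(-177)) = -(-8 + 31329 + 2832) = -1*34153 = -34153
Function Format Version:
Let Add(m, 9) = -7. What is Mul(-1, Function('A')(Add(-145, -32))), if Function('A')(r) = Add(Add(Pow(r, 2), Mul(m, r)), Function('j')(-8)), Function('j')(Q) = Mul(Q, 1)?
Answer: -34153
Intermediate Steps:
m = -16 (m = Add(-9, -7) = -16)
Function('j')(Q) = Q
Function('A')(r) = Add(-8, Pow(r, 2), Mul(-16, r)) (Function('A')(r) = Add(Add(Pow(r, 2), Mul(-16, r)), -8) = Add(-8, Pow(r, 2), Mul(-16, r)))
Mul(-1, Function('A')(Add(-145, -32))) = Mul(-1, Add(-8, Pow(Add(-145, -32), 2), Mul(-16, Add(-145, -32)))) = Mul(-1, Add(-8, Pow(-177, 2), Mul(-16, -177))) = Mul(-1, Add(-8, 31329, 2832)) = Mul(-1, 34153) = -34153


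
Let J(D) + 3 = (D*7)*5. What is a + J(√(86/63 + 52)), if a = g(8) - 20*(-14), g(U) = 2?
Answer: 279 + 205*√14/3 ≈ 534.68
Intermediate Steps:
J(D) = -3 + 35*D (J(D) = -3 + (D*7)*5 = -3 + (7*D)*5 = -3 + 35*D)
a = 282 (a = 2 - 20*(-14) = 2 + 280 = 282)
a + J(√(86/63 + 52)) = 282 + (-3 + 35*√(86/63 + 52)) = 282 + (-3 + 35*√(3362/63)) = 282 + (-3 + 35*(41*√14/21)) = 282 + (-3 + 205*√14/3) = 279 + 205*√14/3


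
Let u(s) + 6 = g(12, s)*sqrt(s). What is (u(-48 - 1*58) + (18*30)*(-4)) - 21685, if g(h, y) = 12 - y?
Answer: -23851 + 118*I*sqrt(106) ≈ -23851.0 + 1214.9*I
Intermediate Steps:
u(s) = -6 + sqrt(s)*(12 - s) (u(s) = -6 + (12 - s)*sqrt(s) = -6 + sqrt(s)*(12 - s))
(u(-48 - 1*58) + (18*30)*(-4)) - 21685 = ((-6 + sqrt(-48 - 1*58)*(12 - (-48 - 1*58))) + (18*30)*(-4)) - 21685 = ((-6 + sqrt(-48 - 58)*(12 - (-48 - 58))) + 540*(-4)) - 21685 = ((-6 + sqrt(-106)*(12 - 1*(-106))) - 2160) - 21685 = ((-6 + (I*sqrt(106))*(12 + 106)) - 2160) - 21685 = ((-6 + (I*sqrt(106))*118) - 2160) - 21685 = ((-6 + 118*I*sqrt(106)) - 2160) - 21685 = (-2166 + 118*I*sqrt(106)) - 21685 = -23851 + 118*I*sqrt(106)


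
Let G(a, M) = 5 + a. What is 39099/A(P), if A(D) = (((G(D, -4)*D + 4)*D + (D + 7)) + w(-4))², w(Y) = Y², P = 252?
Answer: 39099/266401514319721 ≈ 1.4677e-10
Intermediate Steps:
A(D) = (23 + D + D*(4 + D*(5 + D)))² (A(D) = ((((5 + D)*D + 4)*D + (D + 7)) + (-4)²)² = (((D*(5 + D) + 4)*D + (7 + D)) + 16)² = (((4 + D*(5 + D))*D + (7 + D)) + 16)² = ((D*(4 + D*(5 + D)) + (7 + D)) + 16)² = ((7 + D + D*(4 + D*(5 + D))) + 16)² = (23 + D + D*(4 + D*(5 + D)))²)
39099/A(P) = 39099/((23 + 5*252 + 252²*(5 + 252))²) = 39099/((23 + 1260 + 63504*257)²) = 39099/((23 + 1260 + 16320528)²) = 39099/(16321811²) = 39099/266401514319721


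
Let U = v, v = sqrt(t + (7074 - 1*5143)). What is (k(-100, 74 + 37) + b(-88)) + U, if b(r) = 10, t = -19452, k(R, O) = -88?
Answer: -78 + I*sqrt(17521) ≈ -78.0 + 132.37*I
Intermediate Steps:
v = I*sqrt(17521) (v = sqrt(-19452 + (7074 - 1*5143)) = sqrt(-19452 + (7074 - 5143)) = sqrt(-19452 + 1931) = sqrt(-17521) = I*sqrt(17521) ≈ 132.37*I)
U = I*sqrt(17521) ≈ 132.37*I
(k(-100, 74 + 37) + b(-88)) + U = (-88 + 10) + I*sqrt(17521) = -78 + I*sqrt(17521)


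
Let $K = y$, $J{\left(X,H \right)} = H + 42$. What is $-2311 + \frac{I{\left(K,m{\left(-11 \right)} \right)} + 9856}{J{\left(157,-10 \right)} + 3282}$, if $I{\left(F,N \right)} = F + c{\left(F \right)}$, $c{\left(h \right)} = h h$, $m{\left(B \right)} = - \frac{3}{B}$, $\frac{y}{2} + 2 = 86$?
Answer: $- \frac{3810203}{1657} \approx -2299.5$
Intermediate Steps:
$y = 168$ ($y = -4 + 2 \cdot 86 = -4 + 172 = 168$)
$J{\left(X,H \right)} = 42 + H$
$K = 168$
$c{\left(h \right)} = h^{2}$
$I{\left(F,N \right)} = F + F^{2}$
$-2311 + \frac{I{\left(K,m{\left(-11 \right)} \right)} + 9856}{J{\left(157,-10 \right)} + 3282} = -2311 + \frac{168 \left(1 + 168\right) + 9856}{\left(42 - 10\right) + 3282} = -2311 + \frac{168 \cdot 169 + 9856}{32 + 3282} = -2311 + \frac{28392 + 9856}{3314} = -2311 + 38248 \cdot \frac{1}{3314} = -2311 + \frac{19124}{1657} = - \frac{3810203}{1657}$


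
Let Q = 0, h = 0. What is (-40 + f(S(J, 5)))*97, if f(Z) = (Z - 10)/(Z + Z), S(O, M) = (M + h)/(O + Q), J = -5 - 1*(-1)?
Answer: -6887/2 ≈ -3443.5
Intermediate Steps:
J = -4 (J = -5 + 1 = -4)
S(O, M) = M/O (S(O, M) = (M + 0)/(O + 0) = M/O)
f(Z) = (-10 + Z)/(2*Z) (f(Z) = (-10 + Z)/((2*Z)) = (-10 + Z)*(1/(2*Z)) = (-10 + Z)/(2*Z))
(-40 + f(S(J, 5)))*97 = (-40 + (-10 + 5/(-4))/(2*((5/(-4)))))*97 = (-40 + (-10 + 5*(-¼))/(2*((5*(-¼)))))*97 = (-40 + (-10 - 5/4)/(2*(-5/4)))*97 = (-40 + (½)*(-⅘)*(-45/4))*97 = (-40 + 9/2)*97 = -71/2*97 = -6887/2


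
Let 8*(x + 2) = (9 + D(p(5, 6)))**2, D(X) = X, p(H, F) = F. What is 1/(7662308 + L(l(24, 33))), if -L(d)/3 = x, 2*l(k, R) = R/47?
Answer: 8/61297837 ≈ 1.3051e-7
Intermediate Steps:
l(k, R) = R/94 (l(k, R) = (R/47)/2 = R/94)
x = 209/8 (x = -2 + (9 + 6)**2/8 = -2 + (1/8)*15**2 = -2 + (1/8)*225 = -2 + 225/8 = 209/8 ≈ 26.125)
L(d) = -627/8 (L(d) = -3*209/8 = -627/8)
1/(7662308 + L(l(24, 33))) = 1/(7662308 - 627/8) = 1/(61297837/8) = 8/61297837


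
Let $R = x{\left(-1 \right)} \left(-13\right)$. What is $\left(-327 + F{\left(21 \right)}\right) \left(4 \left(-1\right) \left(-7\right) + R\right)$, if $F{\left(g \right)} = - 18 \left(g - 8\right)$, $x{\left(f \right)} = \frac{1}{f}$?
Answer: $-23001$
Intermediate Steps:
$R = 13$ ($R = \frac{1}{-1} \left(-13\right) = \left(-1\right) \left(-13\right) = 13$)
$F{\left(g \right)} = 144 - 18 g$ ($F{\left(g \right)} = - 18 \left(-8 + g\right) = 144 - 18 g$)
$\left(-327 + F{\left(21 \right)}\right) \left(4 \left(-1\right) \left(-7\right) + R\right) = \left(-327 + \left(144 - 378\right)\right) \left(4 \left(-1\right) \left(-7\right) + 13\right) = \left(-327 + \left(144 - 378\right)\right) \left(\left(-4\right) \left(-7\right) + 13\right) = \left(-327 - 234\right) \left(28 + 13\right) = \left(-561\right) 41 = -23001$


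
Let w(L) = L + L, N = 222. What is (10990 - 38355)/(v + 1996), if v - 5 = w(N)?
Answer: -5473/489 ≈ -11.192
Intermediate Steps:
w(L) = 2*L
v = 449 (v = 5 + 2*222 = 5 + 444 = 449)
(10990 - 38355)/(v + 1996) = (10990 - 38355)/(449 + 1996) = -27365/2445 = -27365*1/2445 = -5473/489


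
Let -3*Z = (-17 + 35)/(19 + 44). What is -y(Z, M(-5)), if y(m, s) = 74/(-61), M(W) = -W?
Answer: 74/61 ≈ 1.2131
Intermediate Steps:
Z = -2/21 (Z = -(-17 + 35)/(3*(19 + 44)) = -6/63 = -⅓*2/7 = -2/21 ≈ -0.095238)
y(m, s) = -74/61 (y(m, s) = 74*(-1/61) = -74/61)
-y(Z, M(-5)) = -1*(-74/61) = 74/61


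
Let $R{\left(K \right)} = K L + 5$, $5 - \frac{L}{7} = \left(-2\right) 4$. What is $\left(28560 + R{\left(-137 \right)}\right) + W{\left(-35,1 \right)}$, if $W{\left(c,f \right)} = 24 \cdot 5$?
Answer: $16218$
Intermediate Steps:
$L = 91$ ($L = 35 - 7 \left(\left(-2\right) 4\right) = 35 - -56 = 35 + 56 = 91$)
$W{\left(c,f \right)} = 120$
$R{\left(K \right)} = 5 + 91 K$ ($R{\left(K \right)} = K 91 + 5 = 91 K + 5 = 5 + 91 K$)
$\left(28560 + R{\left(-137 \right)}\right) + W{\left(-35,1 \right)} = \left(28560 + \left(5 + 91 \left(-137\right)\right)\right) + 120 = \left(28560 + \left(5 - 12467\right)\right) + 120 = \left(28560 - 12462\right) + 120 = 16098 + 120 = 16218$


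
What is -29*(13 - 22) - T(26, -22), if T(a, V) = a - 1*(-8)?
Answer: 227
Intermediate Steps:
T(a, V) = 8 + a (T(a, V) = a + 8 = 8 + a)
-29*(13 - 22) - T(26, -22) = -29*(13 - 22) - (8 + 26) = -29*(-9) - 1*34 = 261 - 34 = 227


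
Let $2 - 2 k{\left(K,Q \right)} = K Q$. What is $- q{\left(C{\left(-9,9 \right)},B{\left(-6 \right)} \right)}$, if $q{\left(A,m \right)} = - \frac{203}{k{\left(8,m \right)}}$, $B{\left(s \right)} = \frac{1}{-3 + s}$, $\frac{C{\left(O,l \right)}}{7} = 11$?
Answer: $\frac{1827}{13} \approx 140.54$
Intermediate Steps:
$C{\left(O,l \right)} = 77$ ($C{\left(O,l \right)} = 7 \cdot 11 = 77$)
$k{\left(K,Q \right)} = 1 - \frac{K Q}{2}$
$q{\left(A,m \right)} = - \frac{203}{1 - 4 m}$
$- q{\left(C{\left(-9,9 \right)},B{\left(-6 \right)} \right)} = - \frac{203}{-1 + \frac{4}{-3 - 6}} = - \frac{203}{-1 + \frac{4}{-9}} = - \frac{203}{-1 + 4 \left(- \frac{1}{9}\right)} = - \frac{203}{-1 - \frac{4}{9}} = - \frac{203}{- \frac{13}{9}} = - \frac{203 \left(-9\right)}{13} = \left(-1\right) \left(- \frac{1827}{13}\right) = \frac{1827}{13}$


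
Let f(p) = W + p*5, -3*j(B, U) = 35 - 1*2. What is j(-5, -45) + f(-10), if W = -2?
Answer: -63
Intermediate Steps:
j(B, U) = -11 (j(B, U) = -(35 - 1*2)/3 = -(35 - 2)/3 = -1/3*33 = -11)
f(p) = -2 + 5*p (f(p) = -2 + p*5 = -2 + 5*p)
j(-5, -45) + f(-10) = -11 + (-2 + 5*(-10)) = -11 + (-2 - 50) = -11 - 52 = -63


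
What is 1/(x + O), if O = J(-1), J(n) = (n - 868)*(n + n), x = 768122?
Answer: 1/769860 ≈ 1.2989e-6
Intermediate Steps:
J(n) = 2*n*(-868 + n) (J(n) = (-868 + n)*(2*n) = 2*n*(-868 + n))
O = 1738 (O = 2*(-1)*(-868 - 1) = 2*(-1)*(-869) = 1738)
1/(x + O) = 1/(768122 + 1738) = 1/769860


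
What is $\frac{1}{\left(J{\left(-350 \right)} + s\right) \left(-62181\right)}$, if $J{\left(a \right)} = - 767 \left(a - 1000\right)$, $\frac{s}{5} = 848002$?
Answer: $- \frac{1}{328033378260} \approx -3.0485 \cdot 10^{-12}$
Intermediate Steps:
$s = 4240010$ ($s = 5 \cdot 848002 = 4240010$)
$J{\left(a \right)} = 767000 - 767 a$ ($J{\left(a \right)} = - 767 \left(-1000 + a\right) = 767000 - 767 a$)
$\frac{1}{\left(J{\left(-350 \right)} + s\right) \left(-62181\right)} = \frac{1}{\left(\left(767000 - -268450\right) + 4240010\right) \left(-62181\right)} = \frac{1}{\left(767000 + 268450\right) + 4240010} \left(- \frac{1}{62181}\right) = \frac{1}{1035450 + 4240010} \left(- \frac{1}{62181}\right) = \frac{1}{5275460} \left(- \frac{1}{62181}\right) = - \frac{1}{328033378260}$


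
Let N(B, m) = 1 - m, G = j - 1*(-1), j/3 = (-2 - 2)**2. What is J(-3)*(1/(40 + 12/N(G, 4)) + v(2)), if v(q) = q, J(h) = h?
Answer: -73/12 ≈ -6.0833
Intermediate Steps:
j = 48 (j = 3*(-2 - 2)**2 = 3*(-4)**2 = 3*16 = 48)
G = 49 (G = 48 - 1*(-1) = 48 + 1 = 49)
J(-3)*(1/(40 + 12/N(G, 4)) + v(2)) = -3*(1/(40 + 12/(1 - 1*4)) + 2) = -3*(1/(40 + 12/(1 - 4)) + 2) = -3*(1/(40 + 12/(-3)) + 2) = -3*(1/(40 + 12*(-1/3)) + 2) = -3*(1/(40 - 4) + 2) = -3*(1/36 + 2) = -3*73/36 = -73/12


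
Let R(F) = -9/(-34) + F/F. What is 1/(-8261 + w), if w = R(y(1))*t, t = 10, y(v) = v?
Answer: -17/140222 ≈ -0.00012124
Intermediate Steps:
R(F) = 43/34 (R(F) = -9*(-1/34) + 1 = 9/34 + 1 = 43/34)
w = 215/17 (w = (43/34)*10 = 215/17 ≈ 12.647)
1/(-8261 + w) = 1/(-8261 + 215/17) = 1/(-140222/17) = -17/140222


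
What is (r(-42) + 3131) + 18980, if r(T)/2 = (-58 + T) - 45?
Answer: 21821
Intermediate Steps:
r(T) = -206 + 2*T (r(T) = 2*((-58 + T) - 45) = 2*(-103 + T) = -206 + 2*T)
(r(-42) + 3131) + 18980 = ((-206 + 2*(-42)) + 3131) + 18980 = ((-206 - 84) + 3131) + 18980 = (-290 + 3131) + 18980 = 2841 + 18980 = 21821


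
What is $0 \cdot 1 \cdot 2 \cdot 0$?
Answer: $0$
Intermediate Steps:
$0 \cdot 1 \cdot 2 \cdot 0 = 0 \cdot 0 = 0$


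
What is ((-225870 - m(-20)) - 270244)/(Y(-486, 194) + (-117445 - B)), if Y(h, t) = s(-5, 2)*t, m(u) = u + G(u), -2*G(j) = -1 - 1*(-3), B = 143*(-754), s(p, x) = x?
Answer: 496093/9235 ≈ 53.719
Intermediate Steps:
B = -107822
G(j) = -1 (G(j) = -(-1 - 1*(-3))/2 = -(-1 + 3)/2 = -½*2 = -1)
m(u) = -1 + u (m(u) = u - 1 = -1 + u)
Y(h, t) = 2*t
((-225870 - m(-20)) - 270244)/(Y(-486, 194) + (-117445 - B)) = ((-225870 - (-1 - 20)) - 270244)/(2*194 + (-117445 - 1*(-107822))) = ((-225870 - 1*(-21)) - 270244)/(388 + (-117445 + 107822)) = ((-225870 + 21) - 270244)/(388 - 9623) = (-225849 - 270244)/(-9235) = -496093*(-1/9235) = 496093/9235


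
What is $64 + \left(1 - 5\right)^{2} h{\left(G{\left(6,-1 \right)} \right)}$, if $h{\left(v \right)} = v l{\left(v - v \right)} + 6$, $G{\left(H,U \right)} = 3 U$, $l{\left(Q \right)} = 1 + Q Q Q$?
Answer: $112$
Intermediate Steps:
$l{\left(Q \right)} = 1 + Q^{3}$ ($l{\left(Q \right)} = 1 + Q^{2} Q = 1 + Q^{3}$)
$h{\left(v \right)} = 6 + v$ ($h{\left(v \right)} = v \left(1 + \left(v - v\right)^{3}\right) + 6 = v \left(1 + 0^{3}\right) + 6 = v \left(1 + 0\right) + 6 = v 1 + 6 = v + 6 = 6 + v$)
$64 + \left(1 - 5\right)^{2} h{\left(G{\left(6,-1 \right)} \right)} = 64 + \left(1 - 5\right)^{2} \left(6 + 3 \left(-1\right)\right) = 64 + \left(-4\right)^{2} \left(6 - 3\right) = 64 + 16 \cdot 3 = 64 + 48 = 112$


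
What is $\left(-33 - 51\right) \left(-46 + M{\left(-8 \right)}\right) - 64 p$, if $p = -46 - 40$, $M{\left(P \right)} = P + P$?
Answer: $10712$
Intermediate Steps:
$M{\left(P \right)} = 2 P$
$p = -86$
$\left(-33 - 51\right) \left(-46 + M{\left(-8 \right)}\right) - 64 p = \left(-33 - 51\right) \left(-46 + 2 \left(-8\right)\right) - -5504 = - 84 \left(-46 - 16\right) + 5504 = \left(-84\right) \left(-62\right) + 5504 = 5208 + 5504 = 10712$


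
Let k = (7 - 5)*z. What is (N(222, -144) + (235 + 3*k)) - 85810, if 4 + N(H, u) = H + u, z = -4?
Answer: -85525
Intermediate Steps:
k = -8 (k = (7 - 5)*(-4) = 2*(-4) = -8)
N(H, u) = -4 + H + u (N(H, u) = -4 + (H + u) = -4 + H + u)
(N(222, -144) + (235 + 3*k)) - 85810 = ((-4 + 222 - 144) + (235 + 3*(-8))) - 85810 = (74 + (235 - 24)) - 85810 = (74 + 211) - 85810 = 285 - 85810 = -85525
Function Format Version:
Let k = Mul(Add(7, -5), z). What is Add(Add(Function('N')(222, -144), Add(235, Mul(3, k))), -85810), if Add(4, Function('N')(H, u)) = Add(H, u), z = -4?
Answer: -85525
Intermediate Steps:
k = -8 (k = Mul(Add(7, -5), -4) = Mul(2, -4) = -8)
Function('N')(H, u) = Add(-4, H, u) (Function('N')(H, u) = Add(-4, Add(H, u)) = Add(-4, H, u))
Add(Add(Function('N')(222, -144), Add(235, Mul(3, k))), -85810) = Add(Add(Add(-4, 222, -144), Add(235, Mul(3, -8))), -85810) = Add(Add(74, Add(235, -24)), -85810) = Add(Add(74, 211), -85810) = Add(285, -85810) = -85525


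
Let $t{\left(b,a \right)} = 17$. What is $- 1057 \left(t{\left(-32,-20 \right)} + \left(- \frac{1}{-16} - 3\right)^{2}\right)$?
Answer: $- \frac{6934977}{256} \approx -27090.0$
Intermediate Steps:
$- 1057 \left(t{\left(-32,-20 \right)} + \left(- \frac{1}{-16} - 3\right)^{2}\right) = - 1057 \left(17 + \left(- \frac{1}{-16} - 3\right)^{2}\right) = - 1057 \left(17 + \left(\left(-1\right) \left(- \frac{1}{16}\right) - 3\right)^{2}\right) = - 1057 \left(17 + \left(\frac{1}{16} - 3\right)^{2}\right) = - 1057 \left(17 + \left(- \frac{47}{16}\right)^{2}\right) = - 1057 \left(17 + \frac{2209}{256}\right) = \left(-1057\right) \frac{6561}{256} = - \frac{6934977}{256}$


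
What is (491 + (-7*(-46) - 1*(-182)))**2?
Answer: 990025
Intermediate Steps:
(491 + (-7*(-46) - 1*(-182)))**2 = (491 + (322 + 182))**2 = (491 + 504)**2 = 995**2 = 990025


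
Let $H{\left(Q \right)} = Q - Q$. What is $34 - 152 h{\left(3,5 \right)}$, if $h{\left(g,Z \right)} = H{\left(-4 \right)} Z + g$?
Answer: $-422$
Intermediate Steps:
$H{\left(Q \right)} = 0$
$h{\left(g,Z \right)} = g$ ($h{\left(g,Z \right)} = 0 Z + g = 0 + g = g$)
$34 - 152 h{\left(3,5 \right)} = 34 - 456 = -422$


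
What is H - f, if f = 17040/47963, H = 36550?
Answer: 1753030610/47963 ≈ 36550.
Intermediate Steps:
f = 17040/47963 (f = 17040*(1/47963) = 17040/47963 ≈ 0.35527)
H - f = 36550 - 1*17040/47963 = 36550 - 17040/47963 = 1753030610/47963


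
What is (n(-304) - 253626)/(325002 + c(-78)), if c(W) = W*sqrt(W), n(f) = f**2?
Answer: -4366131035/8802231213 - 1047865*I*sqrt(78)/8802231213 ≈ -0.49603 - 0.0010514*I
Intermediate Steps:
c(W) = W**(3/2)
(n(-304) - 253626)/(325002 + c(-78)) = ((-304)**2 - 253626)/(325002 + (-78)**(3/2)) = (92416 - 253626)/(325002 - 78*I*sqrt(78)) = -161210/(325002 - 78*I*sqrt(78))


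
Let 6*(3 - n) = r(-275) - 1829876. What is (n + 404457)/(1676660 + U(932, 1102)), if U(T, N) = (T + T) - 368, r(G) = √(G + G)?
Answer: 1064159/2517234 - 5*I*√22/10068936 ≈ 0.42275 - 2.3292e-6*I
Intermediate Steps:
r(G) = √2*√G (r(G) = √(2*G) = √2*√G)
U(T, N) = -368 + 2*T (U(T, N) = 2*T - 368 = -368 + 2*T)
n = 914947/3 - 5*I*√22/6 (n = 3 - (√2*√(-275) - 1829876)/6 = 3 - (√2*(5*I*√11) - 1829876)/6 = 3 - (5*I*√22 - 1829876)/6 = 3 - (-1829876 + 5*I*√22)/6 = 3 + (914938/3 - 5*I*√22/6) = 914947/3 - 5*I*√22/6 ≈ 3.0498e+5 - 3.9087*I)
(n + 404457)/(1676660 + U(932, 1102)) = ((914947/3 - 5*I*√22/6) + 404457)/(1676660 + (-368 + 2*932)) = (2128318/3 - 5*I*√22/6)/(1676660 + (-368 + 1864)) = (2128318/3 - 5*I*√22/6)/(1676660 + 1496) = (2128318/3 - 5*I*√22/6)/1678156 = (2128318/3 - 5*I*√22/6)*(1/1678156) = 1064159/2517234 - 5*I*√22/10068936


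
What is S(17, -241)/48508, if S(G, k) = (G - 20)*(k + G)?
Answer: 168/12127 ≈ 0.013853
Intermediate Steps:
S(G, k) = (-20 + G)*(G + k)
S(17, -241)/48508 = (17² - 20*17 - 20*(-241) + 17*(-241))/48508 = (289 - 340 + 4820 - 4097)*(1/48508) = 672*(1/48508) = 168/12127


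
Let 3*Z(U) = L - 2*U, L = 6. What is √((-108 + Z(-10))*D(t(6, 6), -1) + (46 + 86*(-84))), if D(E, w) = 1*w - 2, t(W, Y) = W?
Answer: 4*I*√430 ≈ 82.946*I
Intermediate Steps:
Z(U) = 2 - 2*U/3 (Z(U) = (6 - 2*U)/3 = 2 - 2*U/3)
D(E, w) = -2 + w (D(E, w) = w - 2 = -2 + w)
√((-108 + Z(-10))*D(t(6, 6), -1) + (46 + 86*(-84))) = √((-108 + (2 - ⅔*(-10)))*(-2 - 1) + (46 + 86*(-84))) = √((-108 + (2 + 20/3))*(-3) + (46 - 7224)) = √((-108 + 26/3)*(-3) - 7178) = √(-298/3*(-3) - 7178) = √(298 - 7178) = √(-6880) = 4*I*√430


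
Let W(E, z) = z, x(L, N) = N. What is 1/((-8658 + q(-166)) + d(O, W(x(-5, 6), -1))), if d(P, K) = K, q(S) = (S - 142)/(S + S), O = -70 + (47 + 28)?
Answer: -83/718620 ≈ -0.00011550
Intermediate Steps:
O = 5 (O = -70 + 75 = 5)
q(S) = (-142 + S)/(2*S) (q(S) = (-142 + S)/((2*S)) = (-142 + S)*(1/(2*S)) = (-142 + S)/(2*S))
1/((-8658 + q(-166)) + d(O, W(x(-5, 6), -1))) = 1/((-8658 + (½)*(-142 - 166)/(-166)) - 1) = 1/((-8658 + (½)*(-1/166)*(-308)) - 1) = 1/((-8658 + 77/83) - 1) = 1/(-718537/83 - 1) = 1/(-718620/83) = -83/718620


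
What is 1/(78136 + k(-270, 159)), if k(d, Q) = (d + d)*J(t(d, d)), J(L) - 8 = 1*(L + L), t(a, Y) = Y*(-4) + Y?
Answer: -1/800984 ≈ -1.2485e-6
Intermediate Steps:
t(a, Y) = -3*Y (t(a, Y) = -4*Y + Y = -3*Y)
J(L) = 8 + 2*L (J(L) = 8 + 1*(L + L) = 8 + 1*(2*L) = 8 + 2*L)
k(d, Q) = 2*d*(8 - 6*d) (k(d, Q) = (d + d)*(8 + 2*(-3*d)) = (2*d)*(8 - 6*d) = 2*d*(8 - 6*d))
1/(78136 + k(-270, 159)) = 1/(78136 + 4*(-270)*(4 - 3*(-270))) = 1/(78136 + 4*(-270)*(4 + 810)) = 1/(78136 + 4*(-270)*814) = 1/(78136 - 879120) = 1/(-800984) = -1/800984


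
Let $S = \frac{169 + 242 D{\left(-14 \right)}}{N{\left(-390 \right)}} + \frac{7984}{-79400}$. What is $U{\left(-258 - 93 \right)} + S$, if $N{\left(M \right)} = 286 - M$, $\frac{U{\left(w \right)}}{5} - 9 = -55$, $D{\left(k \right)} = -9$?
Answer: $- \frac{1563752973}{6709300} \approx -233.07$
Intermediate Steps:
$U{\left(w \right)} = -230$ ($U{\left(w \right)} = 45 + 5 \left(-55\right) = 45 - 275 = -230$)
$S = - \frac{20613973}{6709300}$ ($S = \frac{169 + 242 \left(-9\right)}{286 - -390} + \frac{7984}{-79400} = \frac{169 - 2178}{286 + 390} + 7984 \left(- \frac{1}{79400}\right) = - \frac{2009}{676} - \frac{998}{9925} = - \frac{20613973}{6709300} \approx -3.0724$)
$U{\left(-258 - 93 \right)} + S = -230 - \frac{20613973}{6709300} = - \frac{1563752973}{6709300}$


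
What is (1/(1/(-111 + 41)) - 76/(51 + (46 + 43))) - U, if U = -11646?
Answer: 405141/35 ≈ 11575.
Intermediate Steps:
(1/(1/(-111 + 41)) - 76/(51 + (46 + 43))) - U = (1/(1/(-111 + 41)) - 76/(51 + (46 + 43))) - 1*(-11646) = (1/(1/(-70)) - 76/(51 + 89)) + 11646 = (1/(-1/70) - 76/140) + 11646 = (-70 - 76*1/140) + 11646 = (-70 - 19/35) + 11646 = -2469/35 + 11646 = 405141/35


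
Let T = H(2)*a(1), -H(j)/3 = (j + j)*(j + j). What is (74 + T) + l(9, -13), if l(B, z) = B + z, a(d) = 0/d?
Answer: 70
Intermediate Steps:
H(j) = -12*j² (H(j) = -3*(j + j)*(j + j) = -3*2*j*2*j = -12*j²)
a(d) = 0
T = 0 (T = -12*2²*0 = -12*4*0 = -48*0 = 0)
(74 + T) + l(9, -13) = (74 + 0) + (9 - 13) = 74 - 4 = 70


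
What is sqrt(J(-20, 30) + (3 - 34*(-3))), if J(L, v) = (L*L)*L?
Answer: I*sqrt(7895) ≈ 88.854*I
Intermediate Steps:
J(L, v) = L**3 (J(L, v) = L**2*L = L**3)
sqrt(J(-20, 30) + (3 - 34*(-3))) = sqrt((-20)**3 + (3 - 34*(-3))) = sqrt(-8000 + (3 + 102)) = sqrt(-8000 + 105) = sqrt(-7895) = I*sqrt(7895)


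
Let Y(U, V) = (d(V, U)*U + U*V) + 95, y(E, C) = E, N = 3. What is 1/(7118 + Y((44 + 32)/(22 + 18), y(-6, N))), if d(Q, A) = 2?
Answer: 5/36027 ≈ 0.00013878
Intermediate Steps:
Y(U, V) = 95 + 2*U + U*V (Y(U, V) = (2*U + U*V) + 95 = 95 + 2*U + U*V)
1/(7118 + Y((44 + 32)/(22 + 18), y(-6, N))) = 1/(7118 + (95 + 2*((44 + 32)/(22 + 18)) + ((44 + 32)/(22 + 18))*(-6))) = 1/(7118 + (95 + 2*(76/40) + (76/40)*(-6))) = 1/(7118 + (95 + 2*(76*(1/40)) + (76*(1/40))*(-6))) = 1/(7118 + (95 + 2*(19/10) + (19/10)*(-6))) = 1/(7118 + (95 + 19/5 - 57/5)) = 1/(7118 + 437/5) = 1/(36027/5) = 5/36027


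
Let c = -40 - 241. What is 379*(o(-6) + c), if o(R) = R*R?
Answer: -92855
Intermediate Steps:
o(R) = R**2
c = -281
379*(o(-6) + c) = 379*((-6)**2 - 281) = 379*(36 - 281) = 379*(-245) = -92855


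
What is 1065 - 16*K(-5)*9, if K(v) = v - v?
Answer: 1065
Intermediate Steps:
K(v) = 0
1065 - 16*K(-5)*9 = 1065 - 16*0*9 = 1065 + 0*9 = 1065 + 0 = 1065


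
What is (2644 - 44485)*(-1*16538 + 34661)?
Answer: -758284443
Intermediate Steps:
(2644 - 44485)*(-1*16538 + 34661) = -41841*(-16538 + 34661) = -41841*18123 = -758284443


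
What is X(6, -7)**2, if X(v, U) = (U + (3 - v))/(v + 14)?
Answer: 1/4 ≈ 0.25000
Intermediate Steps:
X(v, U) = (3 + U - v)/(14 + v)
X(6, -7)**2 = ((3 - 7 - 1*6)/(14 + 6))**2 = ((3 - 7 - 6)/20)**2 = ((1/20)*(-10))**2 = (-1/2)**2 = 1/4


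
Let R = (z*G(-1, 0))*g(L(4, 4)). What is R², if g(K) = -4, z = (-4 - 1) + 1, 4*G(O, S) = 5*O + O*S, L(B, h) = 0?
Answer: 400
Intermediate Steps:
G(O, S) = 5*O/4 + O*S/4 (G(O, S) = (5*O + O*S)/4 = 5*O/4 + O*S/4)
z = -4 (z = -5 + 1 = -4)
R = -20 (R = -(-1)*(5 + 0)*(-4) = -(-1)*5*(-4) = -4*(-5/4)*(-4) = 5*(-4) = -20)
R² = (-20)² = 400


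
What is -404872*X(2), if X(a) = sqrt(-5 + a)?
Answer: -404872*I*sqrt(3) ≈ -7.0126e+5*I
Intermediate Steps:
-404872*X(2) = -404872*sqrt(-5 + 2) = -404872*I*sqrt(3)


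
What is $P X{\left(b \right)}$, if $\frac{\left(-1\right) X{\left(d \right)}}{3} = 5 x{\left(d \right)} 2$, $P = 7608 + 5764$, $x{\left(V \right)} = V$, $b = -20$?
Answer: $8023200$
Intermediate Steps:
$P = 13372$
$X{\left(d \right)} = - 30 d$ ($X{\left(d \right)} = - 3 \cdot 5 d 2 = - 3 \cdot 10 d = - 30 d$)
$P X{\left(b \right)} = 13372 \left(\left(-30\right) \left(-20\right)\right) = 13372 \cdot 600 = 8023200$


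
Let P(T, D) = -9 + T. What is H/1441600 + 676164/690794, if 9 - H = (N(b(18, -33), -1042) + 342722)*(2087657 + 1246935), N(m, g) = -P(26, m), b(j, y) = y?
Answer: -394712763033570147/497924315200 ≈ -7.9272e+5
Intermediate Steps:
N(m, g) = -17 (N(m, g) = -(-9 + 26) = -1*17 = -17)
H = -1142781351351 (H = 9 - (-17 + 342722)*(2087657 + 1246935) = 9 - 342705*3334592 = 9 - 1*1142781351360 = 9 - 1142781351360 = -1142781351351)
H/1441600 + 676164/690794 = -1142781351351/1441600 + 676164/690794 = -1142781351351*1/1441600 + 676164*(1/690794) = -1142781351351/1441600 + 338082/345397 = -394712763033570147/497924315200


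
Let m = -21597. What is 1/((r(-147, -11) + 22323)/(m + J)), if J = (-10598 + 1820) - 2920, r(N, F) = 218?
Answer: -33295/22541 ≈ -1.4771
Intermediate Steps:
J = -11698 (J = -8778 - 2920 = -11698)
1/((r(-147, -11) + 22323)/(m + J)) = 1/((218 + 22323)/(-21597 - 11698)) = 1/(22541/(-33295)) = 1/(22541*(-1/33295)) = 1/(-22541/33295) = -33295/22541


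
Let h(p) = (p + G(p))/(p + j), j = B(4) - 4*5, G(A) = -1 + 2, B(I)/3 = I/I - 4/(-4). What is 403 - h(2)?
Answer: 1613/4 ≈ 403.25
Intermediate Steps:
B(I) = 6 (B(I) = 3*(I/I - 4/(-4)) = 3*(1 - 4*(-1/4)) = 3*(1 + 1) = 3*2 = 6)
G(A) = 1
j = -14 (j = 6 - 4*5 = 6 - 20 = -14)
h(p) = (1 + p)/(-14 + p) (h(p) = (p + 1)/(p - 14) = (1 + p)/(-14 + p))
403 - h(2) = 403 - (1 + 2)/(-14 + 2) = 403 - 3/(-12) = 403 - (-1)*3/12 = 403 - 1*(-1/4) = 403 + 1/4 = 1613/4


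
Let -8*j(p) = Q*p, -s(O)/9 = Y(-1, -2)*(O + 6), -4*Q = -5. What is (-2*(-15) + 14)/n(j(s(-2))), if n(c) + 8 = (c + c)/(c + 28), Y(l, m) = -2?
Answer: -1474/313 ≈ -4.7093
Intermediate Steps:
Q = 5/4 (Q = -¼*(-5) = 5/4 ≈ 1.2500)
s(O) = 108 + 18*O (s(O) = -(-18)*(O + 6) = -(-18)*(6 + O) = -9*(-12 - 2*O) = 108 + 18*O)
j(p) = -5*p/32
n(c) = -8 + 2*c/(28 + c) (n(c) = -8 + (c + c)/(c + 28) = -8 + (2*c)/(28 + c) = -8 + 2*c/(28 + c))
(-2*(-15) + 14)/n(j(s(-2))) = (-2*(-15) + 14)/((2*(-112 - (-15)*(108 + 18*(-2))/32)/(28 - 5*(108 + 18*(-2))/32))) = (30 + 14)/((2*(-112 - (-15)*(108 - 36)/32)/(28 - 5*(108 - 36)/32))) = 44/((2*(-112 - (-15)*72/32)/(28 - 5/32*72))) = 44/((2*(-112 - 3*(-45/4))/(28 - 45/4))) = 44/((2*(-112 + 135/4)/(67/4))) = 44/((2*(4/67)*(-313/4))) = 44/(-626/67) = 44*(-67/626) = -1474/313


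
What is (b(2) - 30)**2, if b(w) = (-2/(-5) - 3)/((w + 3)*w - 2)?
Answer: 1471369/1600 ≈ 919.61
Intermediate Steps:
b(w) = -13/(5*(-2 + w*(3 + w))) (b(w) = (-2*(-1/5) - 3)/((3 + w)*w - 2) = (2/5 - 3)/(w*(3 + w) - 2) = -13/(5*(-2 + w*(3 + w))))
(b(2) - 30)**2 = (-13/(-10 + 5*2**2 + 15*2) - 30)**2 = (-13/(-10 + 5*4 + 30) - 30)**2 = (-13/(-10 + 20 + 30) - 30)**2 = (-13/40 - 30)**2 = (-1213/40)**2 = 1471369/1600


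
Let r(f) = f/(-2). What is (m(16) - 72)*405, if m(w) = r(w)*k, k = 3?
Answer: -38880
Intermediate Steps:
r(f) = -f/2 (r(f) = f*(-½) = -f/2)
m(w) = -3*w/2 (m(w) = -w/2*3 = -3*w/2)
(m(16) - 72)*405 = (-3/2*16 - 72)*405 = (-24 - 72)*405 = -96*405 = -38880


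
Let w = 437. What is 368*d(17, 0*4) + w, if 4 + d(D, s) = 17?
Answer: 5221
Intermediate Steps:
d(D, s) = 13 (d(D, s) = -4 + 17 = 13)
368*d(17, 0*4) + w = 368*13 + 437 = 4784 + 437 = 5221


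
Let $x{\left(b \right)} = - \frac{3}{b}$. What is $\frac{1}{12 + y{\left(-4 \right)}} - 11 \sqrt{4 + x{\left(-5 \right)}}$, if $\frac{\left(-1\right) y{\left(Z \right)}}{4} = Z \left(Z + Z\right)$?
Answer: $- \frac{1}{116} - \frac{11 \sqrt{115}}{5} \approx -23.601$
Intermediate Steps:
$y{\left(Z \right)} = - 8 Z^{2}$ ($y{\left(Z \right)} = - 4 Z \left(Z + Z\right) = - 4 Z 2 Z = - 4 \cdot 2 Z^{2} = - 8 Z^{2}$)
$\frac{1}{12 + y{\left(-4 \right)}} - 11 \sqrt{4 + x{\left(-5 \right)}} = \frac{1}{12 - 8 \left(-4\right)^{2}} - 11 \sqrt{4 - \frac{3}{-5}} = \frac{1}{12 - 128} - 11 \sqrt{4 - - \frac{3}{5}} = \frac{1}{12 - 128} - 11 \sqrt{4 + \frac{3}{5}} = \frac{1}{-116} - 11 \sqrt{\frac{23}{5}} = - \frac{1}{116} - 11 \frac{\sqrt{115}}{5} = - \frac{1}{116} - \frac{11 \sqrt{115}}{5}$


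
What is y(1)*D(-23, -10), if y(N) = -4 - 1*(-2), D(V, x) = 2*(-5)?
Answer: 20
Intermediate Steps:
D(V, x) = -10
y(N) = -2 (y(N) = -4 + 2 = -2)
y(1)*D(-23, -10) = -2*(-10) = 20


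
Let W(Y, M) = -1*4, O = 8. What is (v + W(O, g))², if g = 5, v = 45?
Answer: 1681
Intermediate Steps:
W(Y, M) = -4
(v + W(O, g))² = (45 - 4)² = 41² = 1681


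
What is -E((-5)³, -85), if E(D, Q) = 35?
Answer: -35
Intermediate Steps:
-E((-5)³, -85) = -1*35 = -35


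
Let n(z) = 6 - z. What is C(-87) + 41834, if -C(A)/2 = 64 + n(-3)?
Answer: 41688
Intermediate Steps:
C(A) = -146 (C(A) = -2*(64 + (6 - 1*(-3))) = -2*(64 + (6 + 3)) = -2*(64 + 9) = -2*73 = -146)
C(-87) + 41834 = -146 + 41834 = 41688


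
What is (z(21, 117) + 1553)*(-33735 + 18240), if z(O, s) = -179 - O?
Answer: -20964735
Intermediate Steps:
(z(21, 117) + 1553)*(-33735 + 18240) = ((-179 - 1*21) + 1553)*(-33735 + 18240) = ((-179 - 21) + 1553)*(-15495) = (-200 + 1553)*(-15495) = 1353*(-15495) = -20964735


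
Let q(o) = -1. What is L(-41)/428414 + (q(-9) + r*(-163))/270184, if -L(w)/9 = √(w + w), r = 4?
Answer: -653/270184 - 9*I*√82/428414 ≈ -0.0024169 - 0.00019023*I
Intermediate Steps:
L(w) = -9*√2*√w (L(w) = -9*√(w + w) = -9*√2*√w)
L(-41)/428414 + (q(-9) + r*(-163))/270184 = -9*√2*√(-41)/428414 + (-1 + 4*(-163))/270184 = -9*√2*I*√41*(1/428414) + (-1 - 652)*(1/270184) = -9*I*√82*(1/428414) - 653*1/270184 = -9*I*√82/428414 - 653/270184 = -653/270184 - 9*I*√82/428414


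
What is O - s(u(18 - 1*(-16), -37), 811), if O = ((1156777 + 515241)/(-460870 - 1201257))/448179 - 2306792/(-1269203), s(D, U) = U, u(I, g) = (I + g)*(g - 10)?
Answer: -765056085480069462107/945467919708773799 ≈ -809.18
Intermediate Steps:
u(I, g) = (-10 + g)*(I + g) (u(I, g) = (I + g)*(-10 + g) = (-10 + g)*(I + g))
O = 1718397403746088882/945467919708773799 (O = (1672018/(-1662127))*(1/448179) - 2306792*(-1/1269203) = (1672018*(-1/1662127))*(1/448179) + 2306792/1269203 = -1672018/1662127*1/448179 + 2306792/1269203 = -1672018/744930416733 + 2306792/1269203 = 1718397403746088882/945467919708773799 ≈ 1.8175)
O - s(u(18 - 1*(-16), -37), 811) = 1718397403746088882/945467919708773799 - 1*811 = 1718397403746088882/945467919708773799 - 811 = -765056085480069462107/945467919708773799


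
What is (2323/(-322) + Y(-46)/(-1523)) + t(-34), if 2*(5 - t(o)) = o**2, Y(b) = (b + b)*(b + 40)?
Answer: -12379057/21322 ≈ -580.58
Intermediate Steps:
Y(b) = 2*b*(40 + b) (Y(b) = (2*b)*(40 + b) = 2*b*(40 + b))
t(o) = 5 - o**2/2
(2323/(-322) + Y(-46)/(-1523)) + t(-34) = (2323/(-322) + (2*(-46)*(40 - 46))/(-1523)) + (5 - 1/2*(-34)**2) = (2323*(-1/322) + (2*(-46)*(-6))*(-1/1523)) + (5 - 1/2*1156) = (-101/14 + 552*(-1/1523)) + (5 - 578) = (-101/14 - 552/1523) - 573 = -161551/21322 - 573 = -12379057/21322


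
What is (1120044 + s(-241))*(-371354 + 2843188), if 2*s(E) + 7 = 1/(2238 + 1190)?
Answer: 9490603762077473/3428 ≈ 2.7686e+12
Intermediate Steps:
s(E) = -23995/6856 (s(E) = -7/2 + 1/(2*(2238 + 1190)) = -7/2 + (½)/3428 = -7/2 + (½)*(1/3428) = -7/2 + 1/6856 = -23995/6856)
(1120044 + s(-241))*(-371354 + 2843188) = (1120044 - 23995/6856)*(-371354 + 2843188) = (7678997669/6856)*2471834 = 9490603762077473/3428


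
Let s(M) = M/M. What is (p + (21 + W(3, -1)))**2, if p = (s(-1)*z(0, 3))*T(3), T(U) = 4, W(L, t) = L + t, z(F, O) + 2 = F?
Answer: 225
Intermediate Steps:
z(F, O) = -2 + F
s(M) = 1
p = -8 (p = (1*(-2 + 0))*4 = (1*(-2))*4 = -2*4 = -8)
(p + (21 + W(3, -1)))**2 = (-8 + (21 + (3 - 1)))**2 = (-8 + (21 + 2))**2 = (-8 + 23)**2 = 15**2 = 225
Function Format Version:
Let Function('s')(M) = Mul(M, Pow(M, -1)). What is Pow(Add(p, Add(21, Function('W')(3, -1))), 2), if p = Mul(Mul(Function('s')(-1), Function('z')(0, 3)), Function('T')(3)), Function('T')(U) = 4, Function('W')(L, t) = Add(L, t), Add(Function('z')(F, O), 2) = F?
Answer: 225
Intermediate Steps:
Function('z')(F, O) = Add(-2, F)
Function('s')(M) = 1
p = -8 (p = Mul(Mul(1, Add(-2, 0)), 4) = Mul(Mul(1, -2), 4) = Mul(-2, 4) = -8)
Pow(Add(p, Add(21, Function('W')(3, -1))), 2) = Pow(Add(-8, Add(21, Add(3, -1))), 2) = Pow(Add(-8, Add(21, 2)), 2) = Pow(Add(-8, 23), 2) = Pow(15, 2) = 225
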